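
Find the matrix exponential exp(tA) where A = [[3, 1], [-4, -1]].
e^{tA} = [[(2*t + 1)*e^{t}, t*e^{t}], [-4*t*e^{t}, (1 - 2*t)*e^{t}]]

A has Jordan form J = [[1, 1], [0, 1]] with A = PJP^{-1}, so e^{tA} = P e^{tJ} P^{-1}.

For a Jordan block J_k(λ), e^{tJ_k(λ)} = e^{λt} · (I + tN + t^2 N^2/2! + ... + t^{k-1} N^{k-1}/(k-1)!) where N is the nilpotent superdiagonal part.

Assembling the blocks and conjugating back gives the entries of e^{tA} as shown above.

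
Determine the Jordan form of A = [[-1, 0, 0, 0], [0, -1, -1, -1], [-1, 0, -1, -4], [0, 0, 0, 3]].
The characteristic polynomial is det(xI - A) = (x - 3)(x + 1)^3, so the eigenvalues are -1 (algebraic multiplicity 3), 3 (algebraic multiplicity 1).

For λ = -1: rank(A + I) = 3, rank((A + I)^2) = 2, rank((A + I)^3) = 1. The eigenspace has dimension 4 - 3 = 1, so there is 1 Jordan block; the rank sequence gives block sizes [3].

For λ = 3: algebraic multiplicity 1 gives one 1×1 block.

Assembling the blocks gives the Jordan form J above.

J = [[-1, 1, 0, 0], [0, -1, 1, 0], [0, 0, -1, 0], [0, 0, 0, 3]]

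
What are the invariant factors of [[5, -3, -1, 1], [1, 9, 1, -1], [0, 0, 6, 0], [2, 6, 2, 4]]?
The Jordan structure of A has elementary divisors (x - 6)^2, (x - 6), (x - 6). Arranging the block sizes at each eigenvalue in decreasing order and taking row products gives the invariant factors.

Invariant factors (smallest first, each dividing the next): x - 6, x - 6, (x - 6)^2.

Check: the last factor (x - 6)^2 is the minimal polynomial, and the product (x - 6)^4 is the characteristic polynomial.

x - 6, x - 6, (x - 6)^2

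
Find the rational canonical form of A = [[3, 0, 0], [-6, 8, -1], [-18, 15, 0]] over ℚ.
The invariant factors of A (the non-unit diagonal entries of the Smith normal form of xI - A over ℚ[x]) are x - 3, (x - 5)(x - 3), each dividing the next. The characteristic polynomial is their product, (x - 5)(x - 3)^2.

The rational canonical form is the block-diagonal matrix of companion matrices C(f_i):
R = [[3, 0, 0], [0, 0, -15], [0, 1, 8]].

R = [[3, 0, 0], [0, 0, -15], [0, 1, 8]]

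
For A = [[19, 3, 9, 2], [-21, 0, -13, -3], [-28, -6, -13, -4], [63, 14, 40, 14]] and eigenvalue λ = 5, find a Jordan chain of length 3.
We seek v_1 ∈ ker((A - 5I)^3) \ ker((A - 5I)^2), then set v_{i+1} = (A - 5I) v_i.

One such chain is v_1 = [[0, -1, 1, -3]]^T, v_2 = [[0, 1, 0, -1]]^T, v_3 = [[1, -2, -2, 5]]^T. Check: (A - 5I) v_3 = [[0, 0, 0, 0]]^T = 0.

v_1 = [[0, -1, 1, -3]]^T, v_2 = [[0, 1, 0, -1]]^T, v_3 = [[1, -2, -2, 5]]^T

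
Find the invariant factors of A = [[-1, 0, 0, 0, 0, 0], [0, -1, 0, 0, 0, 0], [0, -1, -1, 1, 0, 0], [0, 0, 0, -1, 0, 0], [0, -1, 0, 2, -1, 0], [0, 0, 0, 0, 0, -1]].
The Jordan structure of A has elementary divisors (x + 1)^2, (x + 1)^2, (x + 1), (x + 1). Arranging the block sizes at each eigenvalue in decreasing order and taking row products gives the invariant factors.

Invariant factors (smallest first, each dividing the next): x + 1, x + 1, (x + 1)^2, (x + 1)^2.

Check: the last factor (x + 1)^2 is the minimal polynomial, and the product (x + 1)^6 is the characteristic polynomial.

x + 1, x + 1, (x + 1)^2, (x + 1)^2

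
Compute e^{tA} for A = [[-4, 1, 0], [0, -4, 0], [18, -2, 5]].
e^{tA} = [[e^{-4*t}, t*e^{-4*t}, 0], [0, e^{-4*t}, 0], [(2*e^{9*t} - 2)*e^{-4*t}, -2*t*e^{-4*t}, e^{5*t}]]

A has Jordan form J = [[-4, 1, 0], [0, -4, 0], [0, 0, 5]] with A = PJP^{-1}, so e^{tA} = P e^{tJ} P^{-1}.

For a Jordan block J_k(λ), e^{tJ_k(λ)} = e^{λt} · (I + tN + t^2 N^2/2! + ... + t^{k-1} N^{k-1}/(k-1)!) where N is the nilpotent superdiagonal part.

Assembling the blocks and conjugating back gives the entries of e^{tA} as shown above.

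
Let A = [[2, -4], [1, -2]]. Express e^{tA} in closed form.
A has Jordan form J = [[0, 1], [0, 0]] with A = PJP^{-1}, so e^{tA} = P e^{tJ} P^{-1}.

For a Jordan block J_k(λ), e^{tJ_k(λ)} = e^{λt} · (I + tN + t^2 N^2/2! + ... + t^{k-1} N^{k-1}/(k-1)!) where N is the nilpotent superdiagonal part.

Assembling the blocks and conjugating back gives the entries of e^{tA} as shown above.

e^{tA} = [[2*t + 1, -4*t], [t, 1 - 2*t]]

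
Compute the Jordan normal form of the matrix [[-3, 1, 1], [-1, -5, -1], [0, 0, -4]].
The characteristic polynomial is det(xI - A) = (x + 4)^3, so the eigenvalues are -4 (algebraic multiplicity 3).

For λ = -4: rank(A + 4I) = 1, rank((A + 4I)^2) = 0. The eigenspace has dimension 3 - 1 = 2, so there are 2 Jordan blocks; the rank sequence gives block sizes [2, 1].

Assembling the blocks gives the Jordan form J above.

J = [[-4, 1, 0], [0, -4, 0], [0, 0, -4]]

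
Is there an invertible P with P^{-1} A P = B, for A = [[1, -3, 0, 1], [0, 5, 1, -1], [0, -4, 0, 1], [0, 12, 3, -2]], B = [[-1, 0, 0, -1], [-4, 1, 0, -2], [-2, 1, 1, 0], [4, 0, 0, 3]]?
Two matrices over a field are similar if and only if they have the same invariant factors.

Both A and B have characteristic polynomial (x - 1)^4 and minimal polynomial (x - 1)^2. Computing further, both have invariant factors (x - 1)^2, (x - 1)^2. Hence A and B are similar.

Yes.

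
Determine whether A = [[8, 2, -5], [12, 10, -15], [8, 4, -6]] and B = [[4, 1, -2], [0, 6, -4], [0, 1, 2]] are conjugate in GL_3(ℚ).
Two matrices over a field are similar if and only if they have the same invariant factors.

Both A and B have characteristic polynomial (x - 4)^3 and minimal polynomial (x - 4)^2. Computing further, both have invariant factors x - 4, (x - 4)^2. Hence A and B are similar.

Yes.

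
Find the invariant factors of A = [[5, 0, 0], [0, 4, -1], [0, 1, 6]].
x - 5, (x - 5)^2

The Jordan structure of A has elementary divisors (x - 5)^2, (x - 5). Arranging the block sizes at each eigenvalue in decreasing order and taking row products gives the invariant factors.

Invariant factors (smallest first, each dividing the next): x - 5, (x - 5)^2.

Check: the last factor (x - 5)^2 is the minimal polynomial, and the product (x - 5)^3 is the characteristic polynomial.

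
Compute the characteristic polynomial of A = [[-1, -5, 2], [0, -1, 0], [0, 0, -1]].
xI - A = [[x + 1, 5, -2], [0, x + 1, 0], [0, 0, x + 1]].

Expanding det(xI - A) along the first row:
det(xI - A) = + (x + 1)·det([[x + 1, 0], [0, x + 1]]) - (5)·det([[0, 0], [0, x + 1]]) + (-2)·det([[0, x + 1], [0, 0]]).

Evaluating gives χ_A(x) = x^3 + 3x^2 + 3x + 1 = (x + 1)^3.

χ_A(x) = (x + 1)^3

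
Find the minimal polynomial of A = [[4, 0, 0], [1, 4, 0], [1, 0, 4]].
m_A(x) = (x - 4)^2

The characteristic polynomial factors as (x - 4)^3. The minimal polynomial is ∏(x - λ)^{k_λ} where k_λ is the size of the largest Jordan block at λ.

For λ = 4: rank(A - 4I) = 1, and the largest Jordan block has size 2 (the smallest k with rank((A - 4I)^k) = rank((A - 4I)^(k+1))).

So m_A(x) = (x - 4)^2.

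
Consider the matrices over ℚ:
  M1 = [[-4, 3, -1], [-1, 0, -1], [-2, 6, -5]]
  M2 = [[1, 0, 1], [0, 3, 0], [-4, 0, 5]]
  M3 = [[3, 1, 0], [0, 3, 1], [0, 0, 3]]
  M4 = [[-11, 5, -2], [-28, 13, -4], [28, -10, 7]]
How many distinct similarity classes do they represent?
Characteristic polynomials: χ_{M1} = (x + 3)^3, χ_{M2} = (x - 3)^3, χ_{M3} = (x - 3)^3, χ_{M4} = (x - 3)^3.

{M1}: invariant factors x + 3, (x + 3)^2.

{M2, M4}: invariant factors x - 3, (x - 3)^2.

{M3}: invariant factors (x - 3)^3.

Matrices are similar if and only if their invariant-factor lists agree; the partition into similarity classes is {M1}, {M2, M4}, {M3}.

3 classes: {M1}, {M2, M4}, {M3}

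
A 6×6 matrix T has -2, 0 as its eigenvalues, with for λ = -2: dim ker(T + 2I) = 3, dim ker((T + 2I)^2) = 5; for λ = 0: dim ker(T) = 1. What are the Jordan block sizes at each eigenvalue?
λ = -2: successive nullity increments [3, 2] count blocks of size ≥ k; block sizes are [2, 2, 1].
λ = 0: successive nullity increments [1] count blocks of size ≥ k; block sizes are [1].

Jordan blocks: (-2, 2), (-2, 2), (-2, 1), (0, 1)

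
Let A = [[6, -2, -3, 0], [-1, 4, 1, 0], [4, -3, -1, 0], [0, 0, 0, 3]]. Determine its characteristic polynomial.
xI - A = [[x - 6, 2, 3, 0], [1, x - 4, -1, 0], [-4, 3, x + 1, 0], [0, 0, 0, x - 3]].

Expanding det(xI - A) along the first row:
det(xI - A) = + (x - 6)·det([[x - 4, -1, 0], [3, x + 1, 0], [0, 0, x - 3]]) - (2)·det([[1, -1, 0], [-4, x + 1, 0], [0, 0, x - 3]]) + (3)·det([[1, x - 4, 0], [-4, 3, 0], [0, 0, x - 3]]) - (0)·det([[1, x - 4, -1], [-4, 3, x + 1], [0, 0, 0]]).

Evaluating gives χ_A(x) = x^4 - 12x^3 + 54x^2 - 108x + 81 = (x - 3)^4.

χ_A(x) = (x - 3)^4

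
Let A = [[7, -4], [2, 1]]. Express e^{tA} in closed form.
e^{tA} = [[2*e^{5*t} - e^{3*t}, 2*(1 - e^{2*t})*e^{3*t}], [e^{5*t} - e^{3*t}, (2 - e^{2*t})*e^{3*t}]]

A has Jordan form J = [[3, 0], [0, 5]] with A = PJP^{-1}, so e^{tA} = P e^{tJ} P^{-1}.

For a Jordan block J_k(λ), e^{tJ_k(λ)} = e^{λt} · (I + tN + t^2 N^2/2! + ... + t^{k-1} N^{k-1}/(k-1)!) where N is the nilpotent superdiagonal part.

Assembling the blocks and conjugating back gives the entries of e^{tA} as shown above.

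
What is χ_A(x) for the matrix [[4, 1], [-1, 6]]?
xI - A = [[x - 4, -1], [1, x - 6]].

Expanding det(xI - A) along the first row:
det(xI - A) = + (x - 4)·det([[x - 6]]) - (-1)·det([[1]]).

Evaluating gives χ_A(x) = x^2 - 10x + 25 = (x - 5)^2.

χ_A(x) = (x - 5)^2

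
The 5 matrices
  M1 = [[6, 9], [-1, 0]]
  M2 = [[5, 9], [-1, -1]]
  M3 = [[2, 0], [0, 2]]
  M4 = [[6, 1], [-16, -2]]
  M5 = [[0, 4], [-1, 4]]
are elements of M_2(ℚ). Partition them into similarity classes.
Characteristic polynomials: χ_{M1} = (x - 3)^2, χ_{M2} = (x - 2)^2, χ_{M3} = (x - 2)^2, χ_{M4} = (x - 2)^2, χ_{M5} = (x - 2)^2.

{M1}: invariant factors (x - 3)^2.

{M2, M4, M5}: invariant factors (x - 2)^2.

{M3}: invariant factors x - 2, x - 2.

Matrices are similar if and only if their invariant-factor lists agree; the partition into similarity classes is {M1}, {M2, M4, M5}, {M3}.

3 classes: {M1}, {M2, M4, M5}, {M3}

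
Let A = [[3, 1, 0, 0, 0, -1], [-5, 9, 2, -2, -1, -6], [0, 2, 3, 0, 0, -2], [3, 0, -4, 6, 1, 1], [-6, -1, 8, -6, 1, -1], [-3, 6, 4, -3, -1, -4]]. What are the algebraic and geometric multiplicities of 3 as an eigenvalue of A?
The characteristic polynomial is (x - 3)^6, so the factor x - 3 appears with exponent 6: the algebraic multiplicity is 6.

rank(A - 3I) = 3, so the eigenspace has dimension 6 - 3 = 3: the geometric multiplicity is 3.

Since 3 < 6, A is not diagonalizable.

algebraic multiplicity 6, geometric multiplicity 3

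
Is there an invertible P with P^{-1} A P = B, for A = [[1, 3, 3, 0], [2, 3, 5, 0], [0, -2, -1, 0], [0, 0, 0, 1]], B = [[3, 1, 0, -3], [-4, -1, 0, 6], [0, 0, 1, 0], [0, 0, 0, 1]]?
Both have characteristic polynomial (x - 1)^4, but the minimal polynomial of A is (x - 1)^3 while the minimal polynomial of B is (x - 1)^2. The minimal polynomial is a similarity invariant, so A and B are not similar.

No.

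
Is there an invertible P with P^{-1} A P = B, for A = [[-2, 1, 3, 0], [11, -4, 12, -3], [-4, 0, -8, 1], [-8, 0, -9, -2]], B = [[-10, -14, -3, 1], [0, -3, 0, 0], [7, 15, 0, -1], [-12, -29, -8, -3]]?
Two matrices over a field are similar if and only if they have the same invariant factors.

Both A and B have characteristic polynomial (x + 3)^2(x + 5)^2 and minimal polynomial (x + 3)^2(x + 5)^2. Computing further, both have invariant factors (x + 3)^2(x + 5)^2. Hence A and B are similar.

Yes.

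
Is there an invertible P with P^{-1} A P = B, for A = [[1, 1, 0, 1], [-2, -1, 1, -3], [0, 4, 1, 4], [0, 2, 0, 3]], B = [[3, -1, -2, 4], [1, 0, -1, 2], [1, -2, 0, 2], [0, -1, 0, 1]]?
Yes.

Two matrices over a field are similar if and only if they have the same invariant factors.

Both A and B have characteristic polynomial (x - 1)^4 and minimal polynomial (x - 1)^3. Computing further, both have invariant factors x - 1, (x - 1)^3. Hence A and B are similar.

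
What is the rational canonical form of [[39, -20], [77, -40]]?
The invariant factors of A (the non-unit diagonal entries of the Smith normal form of xI - A over ℚ[x]) are (x - 4)(x + 5), each dividing the next. The characteristic polynomial is their product, (x - 4)(x + 5).

The rational canonical form is the block-diagonal matrix of companion matrices C(f_i):
R = [[0, 20], [1, -1]].

R = [[0, 20], [1, -1]]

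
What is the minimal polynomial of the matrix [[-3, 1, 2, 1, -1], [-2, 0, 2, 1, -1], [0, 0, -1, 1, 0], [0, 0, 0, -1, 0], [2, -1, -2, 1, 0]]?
m_A(x) = (x + 1)^2

The characteristic polynomial factors as (x + 1)^5. The minimal polynomial is ∏(x - λ)^{k_λ} where k_λ is the size of the largest Jordan block at λ.

For λ = -1: rank(A + I) = 2, and the largest Jordan block has size 2 (the smallest k with rank((A + I)^k) = rank((A + I)^(k+1))).

So m_A(x) = (x + 1)^2.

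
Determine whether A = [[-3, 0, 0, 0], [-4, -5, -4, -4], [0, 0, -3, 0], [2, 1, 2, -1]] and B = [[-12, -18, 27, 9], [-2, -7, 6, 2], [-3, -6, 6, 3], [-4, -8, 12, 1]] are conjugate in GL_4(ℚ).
Yes.

Two matrices over a field are similar if and only if they have the same invariant factors.

Both A and B have characteristic polynomial (x + 3)^4 and minimal polynomial (x + 3)^2. Computing further, both have invariant factors x + 3, x + 3, (x + 3)^2. Hence A and B are similar.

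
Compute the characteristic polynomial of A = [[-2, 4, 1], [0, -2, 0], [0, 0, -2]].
xI - A = [[x + 2, -4, -1], [0, x + 2, 0], [0, 0, x + 2]].

Expanding det(xI - A) along the first row:
det(xI - A) = + (x + 2)·det([[x + 2, 0], [0, x + 2]]) - (-4)·det([[0, 0], [0, x + 2]]) + (-1)·det([[0, x + 2], [0, 0]]).

Evaluating gives χ_A(x) = x^3 + 6x^2 + 12x + 8 = (x + 2)^3.

χ_A(x) = (x + 2)^3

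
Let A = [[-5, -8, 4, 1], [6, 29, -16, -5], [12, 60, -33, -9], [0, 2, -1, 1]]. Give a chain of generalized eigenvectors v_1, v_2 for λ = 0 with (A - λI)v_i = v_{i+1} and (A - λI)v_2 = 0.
We seek v_1 ∈ ker(A^2) \ ker(A), then set v_{i+1} = A v_i.

One such chain is v_1 = [[0, 0, 0, 1]]^T, v_2 = [[1, -5, -9, 1]]^T. Check: A v_2 = [[0, 0, 0, 0]]^T = 0.

v_1 = [[0, 0, 0, 1]]^T, v_2 = [[1, -5, -9, 1]]^T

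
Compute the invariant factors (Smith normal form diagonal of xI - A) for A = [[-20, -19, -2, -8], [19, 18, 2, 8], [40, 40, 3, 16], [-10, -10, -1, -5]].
The Jordan structure of A has elementary divisors (x + 1)^2, (x + 1)^2. Arranging the block sizes at each eigenvalue in decreasing order and taking row products gives the invariant factors.

Invariant factors (smallest first, each dividing the next): (x + 1)^2, (x + 1)^2.

Check: the last factor (x + 1)^2 is the minimal polynomial, and the product (x + 1)^4 is the characteristic polynomial.

(x + 1)^2, (x + 1)^2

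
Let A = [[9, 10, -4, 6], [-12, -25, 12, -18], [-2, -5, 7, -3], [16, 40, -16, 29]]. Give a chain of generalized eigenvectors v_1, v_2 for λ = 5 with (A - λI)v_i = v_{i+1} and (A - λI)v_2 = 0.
We seek v_1 ∈ ker((A - 5I)^2) \ ker(A - 5I), then set v_{i+1} = (A - 5I) v_i.

One such chain is v_1 = [[-1, 2, 0, -3]]^T, v_2 = [[-2, 6, 1, -8]]^T. Check: (A - 5I) v_2 = [[0, 0, 0, 0]]^T = 0.

v_1 = [[-1, 2, 0, -3]]^T, v_2 = [[-2, 6, 1, -8]]^T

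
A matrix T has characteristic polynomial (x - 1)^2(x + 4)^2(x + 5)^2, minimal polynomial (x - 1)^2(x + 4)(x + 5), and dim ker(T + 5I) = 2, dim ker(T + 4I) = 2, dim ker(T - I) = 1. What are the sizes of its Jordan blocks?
λ = -5: algebraic multiplicity 2 (exponent in χ_T), largest block size 1 (exponent in m_T), 2 blocks (geometric multiplicity). These force block sizes [1, 1].
λ = -4: algebraic multiplicity 2 (exponent in χ_T), largest block size 1 (exponent in m_T), 2 blocks (geometric multiplicity). These force block sizes [1, 1].
λ = 1: algebraic multiplicity 2 (exponent in χ_T), largest block size 2 (exponent in m_T), 1 block (geometric multiplicity). This forces block sizes [2].

Jordan blocks: (-5, 1), (-5, 1), (-4, 1), (-4, 1), (1, 2)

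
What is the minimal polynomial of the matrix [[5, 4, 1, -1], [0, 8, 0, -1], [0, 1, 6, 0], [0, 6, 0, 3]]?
The characteristic polynomial factors as (x - 6)^2(x - 5)^2. The minimal polynomial is ∏(x - λ)^{k_λ} where k_λ is the size of the largest Jordan block at λ.

For λ = 5: rank(A - 5I) = 2, and the largest Jordan block has size 1 (the smallest k with rank((A - 5I)^k) = rank((A - 5I)^(k+1))).
For λ = 6: rank(A - 6I) = 3, and the largest Jordan block has size 2 (the smallest k with rank((A - 6I)^k) = rank((A - 6I)^(k+1))).

So m_A(x) = (x - 6)^2(x - 5).

m_A(x) = (x - 6)^2(x - 5)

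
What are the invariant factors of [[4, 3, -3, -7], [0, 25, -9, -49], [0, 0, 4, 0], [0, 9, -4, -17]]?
The Jordan structure of A has elementary divisors (x - 4)^3, (x - 4). Arranging the block sizes at each eigenvalue in decreasing order and taking row products gives the invariant factors.

Invariant factors (smallest first, each dividing the next): x - 4, (x - 4)^3.

Check: the last factor (x - 4)^3 is the minimal polynomial, and the product (x - 4)^4 is the characteristic polynomial.

x - 4, (x - 4)^3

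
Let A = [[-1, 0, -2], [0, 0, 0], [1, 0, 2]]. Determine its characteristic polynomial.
xI - A = [[x + 1, 0, 2], [0, x, 0], [-1, 0, x - 2]].

Expanding det(xI - A) along the first row:
det(xI - A) = + (x + 1)·det([[x, 0], [0, x - 2]]) - (0)·det([[0, 0], [-1, x - 2]]) + (2)·det([[0, x], [-1, 0]]).

Evaluating gives χ_A(x) = x^3 - x^2 = x^2(x - 1).

χ_A(x) = x^2(x - 1)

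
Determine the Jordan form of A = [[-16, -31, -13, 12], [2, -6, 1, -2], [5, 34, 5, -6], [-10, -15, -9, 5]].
The characteristic polynomial is det(xI - A) = (x - 3)(x + 5)^3, so the eigenvalues are -5 (algebraic multiplicity 3), 3 (algebraic multiplicity 1).

For λ = -5: rank(A + 5I) = 3, rank((A + 5I)^2) = 2, rank((A + 5I)^3) = 1. The eigenspace has dimension 4 - 3 = 1, so there is 1 Jordan block; the rank sequence gives block sizes [3].

For λ = 3: algebraic multiplicity 1 gives one 1×1 block.

Assembling the blocks gives the Jordan form J above.

J = [[-5, 1, 0, 0], [0, -5, 1, 0], [0, 0, -5, 0], [0, 0, 0, 3]]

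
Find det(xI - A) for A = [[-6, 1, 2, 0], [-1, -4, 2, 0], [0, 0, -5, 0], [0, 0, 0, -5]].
xI - A = [[x + 6, -1, -2, 0], [1, x + 4, -2, 0], [0, 0, x + 5, 0], [0, 0, 0, x + 5]].

Expanding det(xI - A) along the first row:
det(xI - A) = + (x + 6)·det([[x + 4, -2, 0], [0, x + 5, 0], [0, 0, x + 5]]) - (-1)·det([[1, -2, 0], [0, x + 5, 0], [0, 0, x + 5]]) + (-2)·det([[1, x + 4, 0], [0, 0, 0], [0, 0, x + 5]]) - (0)·det([[1, x + 4, -2], [0, 0, x + 5], [0, 0, 0]]).

Evaluating gives χ_A(x) = x^4 + 20x^3 + 150x^2 + 500x + 625 = (x + 5)^4.

χ_A(x) = (x + 5)^4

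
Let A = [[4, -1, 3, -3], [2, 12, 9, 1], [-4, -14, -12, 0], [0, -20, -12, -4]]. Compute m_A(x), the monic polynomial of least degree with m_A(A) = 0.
m_A(x) = x^3

The characteristic polynomial factors as x^4. The minimal polynomial is ∏(x - λ)^{k_λ} where k_λ is the size of the largest Jordan block at λ.

For λ = 0: rank(A) = 2, and the largest Jordan block has size 3 (the smallest k with rank(A^k) = rank(A^(k+1))).

So m_A(x) = x^3.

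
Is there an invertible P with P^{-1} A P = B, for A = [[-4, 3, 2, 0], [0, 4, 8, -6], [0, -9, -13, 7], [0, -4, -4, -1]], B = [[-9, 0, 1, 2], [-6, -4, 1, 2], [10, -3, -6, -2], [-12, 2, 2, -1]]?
trace(A) = -14 but trace(B) = -20. The trace is a similarity invariant, so A and B are not similar.

No.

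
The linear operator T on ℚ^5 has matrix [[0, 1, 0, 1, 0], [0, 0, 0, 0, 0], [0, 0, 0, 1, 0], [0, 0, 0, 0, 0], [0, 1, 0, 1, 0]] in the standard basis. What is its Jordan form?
J = [[0, 1, 0, 0, 0], [0, 0, 0, 0, 0], [0, 0, 0, 1, 0], [0, 0, 0, 0, 0], [0, 0, 0, 0, 0]]

The characteristic polynomial is det(xI - A) = x^5, so the eigenvalues are 0 (algebraic multiplicity 5).

For λ = 0: rank(A) = 2, rank(A^2) = 0. The eigenspace has dimension 5 - 2 = 3, so there are 3 Jordan blocks; the rank sequence gives block sizes [2, 2, 1].

Assembling the blocks gives the Jordan form J above.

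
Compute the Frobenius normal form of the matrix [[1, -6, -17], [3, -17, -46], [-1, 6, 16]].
R = [[0, 0, -1], [1, 0, -4], [0, 1, 0]]

The invariant factors of A (the non-unit diagonal entries of the Smith normal form of xI - A over ℚ[x]) are x^3 + 4x + 1, each dividing the next. The characteristic polynomial is their product, x^3 + 4x + 1.

The rational canonical form is the block-diagonal matrix of companion matrices C(f_i):
R = [[0, 0, -1], [1, 0, -4], [0, 1, 0]].

Note the characteristic polynomial does not split into linear factors over ℚ, so A has no Jordan form over ℚ; the rational canonical form exists over any field.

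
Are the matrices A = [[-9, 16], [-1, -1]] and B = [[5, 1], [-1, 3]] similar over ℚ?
trace(A) = -10 but trace(B) = 8. The trace is a similarity invariant, so A and B are not similar.

No.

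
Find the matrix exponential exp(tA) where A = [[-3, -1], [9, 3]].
e^{tA} = [[1 - 3*t, -t], [9*t, 3*t + 1]]

A has Jordan form J = [[0, 1], [0, 0]] with A = PJP^{-1}, so e^{tA} = P e^{tJ} P^{-1}.

For a Jordan block J_k(λ), e^{tJ_k(λ)} = e^{λt} · (I + tN + t^2 N^2/2! + ... + t^{k-1} N^{k-1}/(k-1)!) where N is the nilpotent superdiagonal part.

Assembling the blocks and conjugating back gives the entries of e^{tA} as shown above.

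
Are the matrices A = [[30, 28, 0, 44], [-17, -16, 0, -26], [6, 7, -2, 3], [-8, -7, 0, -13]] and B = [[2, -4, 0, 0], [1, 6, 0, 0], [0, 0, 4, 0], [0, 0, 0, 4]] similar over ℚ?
No.

trace(A) = -1 but trace(B) = 16. The trace is a similarity invariant, so A and B are not similar.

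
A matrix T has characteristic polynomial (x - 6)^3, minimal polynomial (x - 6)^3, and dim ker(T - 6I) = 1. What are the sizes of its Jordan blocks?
Jordan blocks: (6, 3)

λ = 6: algebraic multiplicity 3 (exponent in χ_T), largest block size 3 (exponent in m_T), 1 block (geometric multiplicity). This forces block sizes [3].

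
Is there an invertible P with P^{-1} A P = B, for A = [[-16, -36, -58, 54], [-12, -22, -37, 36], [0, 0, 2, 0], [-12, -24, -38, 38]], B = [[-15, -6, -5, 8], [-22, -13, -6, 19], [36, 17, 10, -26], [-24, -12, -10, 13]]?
No.

trace(A) = 2 but trace(B) = -5. The trace is a similarity invariant, so A and B are not similar.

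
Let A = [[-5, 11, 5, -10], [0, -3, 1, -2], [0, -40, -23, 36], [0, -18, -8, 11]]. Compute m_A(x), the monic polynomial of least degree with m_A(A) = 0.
m_A(x) = (x + 5)^3

The characteristic polynomial factors as (x + 5)^4. The minimal polynomial is ∏(x - λ)^{k_λ} where k_λ is the size of the largest Jordan block at λ.

For λ = -5: rank(A + 5I) = 2, and the largest Jordan block has size 3 (the smallest k with rank((A + 5I)^k) = rank((A + 5I)^(k+1))).

So m_A(x) = (x + 5)^3.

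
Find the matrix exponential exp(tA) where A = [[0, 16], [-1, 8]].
A has Jordan form J = [[4, 1], [0, 4]] with A = PJP^{-1}, so e^{tA} = P e^{tJ} P^{-1}.

For a Jordan block J_k(λ), e^{tJ_k(λ)} = e^{λt} · (I + tN + t^2 N^2/2! + ... + t^{k-1} N^{k-1}/(k-1)!) where N is the nilpotent superdiagonal part.

Assembling the blocks and conjugating back gives the entries of e^{tA} as shown above.

e^{tA} = [[(1 - 4*t)*e^{4*t}, 16*t*e^{4*t}], [-t*e^{4*t}, (4*t + 1)*e^{4*t}]]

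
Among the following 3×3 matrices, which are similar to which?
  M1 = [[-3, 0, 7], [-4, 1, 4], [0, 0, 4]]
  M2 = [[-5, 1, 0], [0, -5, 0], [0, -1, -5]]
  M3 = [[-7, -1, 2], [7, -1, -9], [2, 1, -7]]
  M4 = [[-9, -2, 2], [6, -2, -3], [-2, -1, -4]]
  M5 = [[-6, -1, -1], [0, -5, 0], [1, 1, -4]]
3 classes: {M1}, {M2, M4, M5}, {M3}

Characteristic polynomials: χ_{M1} = (x - 4)(x - 1)(x + 3), χ_{M2} = (x + 5)^3, χ_{M3} = (x + 5)^3, χ_{M4} = (x + 5)^3, χ_{M5} = (x + 5)^3.

{M1}: invariant factors (x - 4)(x - 1)(x + 3).

{M2, M4, M5}: invariant factors x + 5, (x + 5)^2.

{M3}: invariant factors (x + 5)^3.

Matrices are similar if and only if their invariant-factor lists agree; the partition into similarity classes is {M1}, {M2, M4, M5}, {M3}.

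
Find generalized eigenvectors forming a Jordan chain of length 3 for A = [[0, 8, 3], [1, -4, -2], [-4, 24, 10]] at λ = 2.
v_1 = [[-1, 1, -3]]^T, v_2 = [[1, -1, 4]]^T, v_3 = [[2, -1, 4]]^T

We seek v_1 ∈ ker((A - 2I)^3) \ ker((A - 2I)^2), then set v_{i+1} = (A - 2I) v_i.

One such chain is v_1 = [[-1, 1, -3]]^T, v_2 = [[1, -1, 4]]^T, v_3 = [[2, -1, 4]]^T. Check: (A - 2I) v_3 = [[0, 0, 0]]^T = 0.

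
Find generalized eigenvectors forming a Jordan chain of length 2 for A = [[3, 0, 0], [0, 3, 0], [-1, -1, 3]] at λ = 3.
v_1 = [[0, 1, -1]]^T, v_2 = [[0, 0, -1]]^T

We seek v_1 ∈ ker((A - 3I)^2) \ ker(A - 3I), then set v_{i+1} = (A - 3I) v_i.

One such chain is v_1 = [[0, 1, -1]]^T, v_2 = [[0, 0, -1]]^T. Check: (A - 3I) v_2 = [[0, 0, 0]]^T = 0.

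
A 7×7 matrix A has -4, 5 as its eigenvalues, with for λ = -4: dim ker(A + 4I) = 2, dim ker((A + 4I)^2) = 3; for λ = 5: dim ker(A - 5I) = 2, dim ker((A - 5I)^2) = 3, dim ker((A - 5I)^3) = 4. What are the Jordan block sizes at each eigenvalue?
Jordan blocks: (-4, 2), (-4, 1), (5, 3), (5, 1)

λ = -4: successive nullity increments [2, 1] count blocks of size ≥ k; block sizes are [2, 1].
λ = 5: successive nullity increments [2, 1, 1] count blocks of size ≥ k; block sizes are [3, 1].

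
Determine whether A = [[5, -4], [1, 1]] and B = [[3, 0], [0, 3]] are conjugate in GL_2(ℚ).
No.

Both have characteristic polynomial (x - 3)^2, but the minimal polynomial of A is (x - 3)^2 while the minimal polynomial of B is x - 3. The minimal polynomial is a similarity invariant, so A and B are not similar.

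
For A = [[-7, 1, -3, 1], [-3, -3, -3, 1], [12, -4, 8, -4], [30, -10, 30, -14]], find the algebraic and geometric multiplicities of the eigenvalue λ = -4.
algebraic multiplicity 4, geometric multiplicity 3

The characteristic polynomial is (x + 4)^4, so the factor x + 4 appears with exponent 4: the algebraic multiplicity is 4.

rank(A + 4I) = 1, so the eigenspace has dimension 4 - 1 = 3: the geometric multiplicity is 3.

Since 3 < 4, A is not diagonalizable.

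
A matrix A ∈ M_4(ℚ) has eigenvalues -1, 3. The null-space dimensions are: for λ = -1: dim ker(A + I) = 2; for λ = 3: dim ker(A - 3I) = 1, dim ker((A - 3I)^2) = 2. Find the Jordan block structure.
Jordan blocks: (-1, 1), (-1, 1), (3, 2)

λ = -1: successive nullity increments [2] count blocks of size ≥ k; block sizes are [1, 1].
λ = 3: successive nullity increments [1, 1] count blocks of size ≥ k; block sizes are [2].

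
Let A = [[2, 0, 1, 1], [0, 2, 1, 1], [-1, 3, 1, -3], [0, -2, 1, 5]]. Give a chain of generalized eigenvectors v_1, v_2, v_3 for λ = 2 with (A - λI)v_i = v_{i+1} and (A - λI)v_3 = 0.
We seek v_1 ∈ ker((A - 2I)^3) \ ker((A - 2I)^2), then set v_{i+1} = (A - 2I) v_i.

One such chain is v_1 = [[0, 1, -1, 1]]^T, v_2 = [[0, 0, 1, 0]]^T, v_3 = [[1, 1, -1, 1]]^T. Check: (A - 2I) v_3 = [[0, 0, 0, 0]]^T = 0.

v_1 = [[0, 1, -1, 1]]^T, v_2 = [[0, 0, 1, 0]]^T, v_3 = [[1, 1, -1, 1]]^T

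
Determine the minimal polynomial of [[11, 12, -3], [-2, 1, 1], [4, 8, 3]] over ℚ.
The characteristic polynomial factors as (x - 5)^3. The minimal polynomial is ∏(x - λ)^{k_λ} where k_λ is the size of the largest Jordan block at λ.

For λ = 5: rank(A - 5I) = 1, and the largest Jordan block has size 2 (the smallest k with rank((A - 5I)^k) = rank((A - 5I)^(k+1))).

So m_A(x) = (x - 5)^2.

m_A(x) = (x - 5)^2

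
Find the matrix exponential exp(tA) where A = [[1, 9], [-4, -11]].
e^{tA} = [[(6*t + 1)*e^{-5*t}, 9*t*e^{-5*t}], [-4*t*e^{-5*t}, (1 - 6*t)*e^{-5*t}]]

A has Jordan form J = [[-5, 1], [0, -5]] with A = PJP^{-1}, so e^{tA} = P e^{tJ} P^{-1}.

For a Jordan block J_k(λ), e^{tJ_k(λ)} = e^{λt} · (I + tN + t^2 N^2/2! + ... + t^{k-1} N^{k-1}/(k-1)!) where N is the nilpotent superdiagonal part.

Assembling the blocks and conjugating back gives the entries of e^{tA} as shown above.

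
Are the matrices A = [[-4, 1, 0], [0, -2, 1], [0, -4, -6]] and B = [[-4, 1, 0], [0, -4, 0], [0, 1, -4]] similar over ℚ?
Both have characteristic polynomial (x + 4)^3, but the minimal polynomial of A is (x + 4)^3 while the minimal polynomial of B is (x + 4)^2. The minimal polynomial is a similarity invariant, so A and B are not similar.

No.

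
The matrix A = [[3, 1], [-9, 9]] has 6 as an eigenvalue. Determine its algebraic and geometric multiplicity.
algebraic multiplicity 2, geometric multiplicity 1

The characteristic polynomial is (x - 6)^2, so the factor x - 6 appears with exponent 2: the algebraic multiplicity is 2.

rank(A - 6I) = 1, so the eigenspace has dimension 2 - 1 = 1: the geometric multiplicity is 1.

Since 1 < 2, A is not diagonalizable.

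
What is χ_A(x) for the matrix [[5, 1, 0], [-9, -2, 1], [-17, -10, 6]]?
xI - A = [[x - 5, -1, 0], [9, x + 2, -1], [17, 10, x - 6]].

Expanding det(xI - A) along the first row:
det(xI - A) = + (x - 5)·det([[x + 2, -1], [10, x - 6]]) - (-1)·det([[9, -1], [17, x - 6]]) + (0)·det([[9, x + 2], [17, 10]]).

Evaluating gives χ_A(x) = x^3 - 9x^2 + 27x - 27 = (x - 3)^3.

χ_A(x) = (x - 3)^3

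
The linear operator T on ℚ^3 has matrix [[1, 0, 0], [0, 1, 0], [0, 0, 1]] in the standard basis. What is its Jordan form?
The characteristic polynomial is det(xI - A) = (x - 1)^3, so the eigenvalues are 1 (algebraic multiplicity 3).

For λ = 1: rank(A - I) = 0. The eigenspace has dimension 3 - 0 = 3, so there are 3 Jordan blocks; the rank sequence gives block sizes [1, 1, 1].

Assembling the blocks gives the Jordan form J above.

J = [[1, 0, 0], [0, 1, 0], [0, 0, 1]]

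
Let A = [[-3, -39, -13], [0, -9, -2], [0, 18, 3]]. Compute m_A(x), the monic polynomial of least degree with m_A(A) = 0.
m_A(x) = (x + 3)^2

The characteristic polynomial factors as (x + 3)^3. The minimal polynomial is ∏(x - λ)^{k_λ} where k_λ is the size of the largest Jordan block at λ.

For λ = -3: rank(A + 3I) = 1, and the largest Jordan block has size 2 (the smallest k with rank((A + 3I)^k) = rank((A + 3I)^(k+1))).

So m_A(x) = (x + 3)^2.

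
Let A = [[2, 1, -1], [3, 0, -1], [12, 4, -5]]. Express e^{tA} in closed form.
e^{tA} = [[(3*t + 1)*e^{-t}, t*e^{-t}, -t*e^{-t}], [3*t*e^{-t}, (t + 1)*e^{-t}, -t*e^{-t}], [12*t*e^{-t}, 4*t*e^{-t}, (1 - 4*t)*e^{-t}]]

A has Jordan form J = [[-1, 1, 0], [0, -1, 0], [0, 0, -1]] with A = PJP^{-1}, so e^{tA} = P e^{tJ} P^{-1}.

For a Jordan block J_k(λ), e^{tJ_k(λ)} = e^{λt} · (I + tN + t^2 N^2/2! + ... + t^{k-1} N^{k-1}/(k-1)!) where N is the nilpotent superdiagonal part.

Assembling the blocks and conjugating back gives the entries of e^{tA} as shown above.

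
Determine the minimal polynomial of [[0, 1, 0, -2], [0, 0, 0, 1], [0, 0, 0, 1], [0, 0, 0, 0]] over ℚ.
m_A(x) = x^3

The characteristic polynomial factors as x^4. The minimal polynomial is ∏(x - λ)^{k_λ} where k_λ is the size of the largest Jordan block at λ.

For λ = 0: rank(A) = 2, and the largest Jordan block has size 3 (the smallest k with rank(A^k) = rank(A^(k+1))).

So m_A(x) = x^3.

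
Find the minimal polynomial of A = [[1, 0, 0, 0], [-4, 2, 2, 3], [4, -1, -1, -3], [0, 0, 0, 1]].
The characteristic polynomial factors as x(x - 1)^3. The minimal polynomial is ∏(x - λ)^{k_λ} where k_λ is the size of the largest Jordan block at λ.

For λ = 0: rank(A) = 3, and the largest Jordan block has size 1 (the smallest k with rank(A^k) = rank(A^(k+1))).
For λ = 1: rank(A - I) = 1, and the largest Jordan block has size 1 (the smallest k with rank((A - I)^k) = rank((A - I)^(k+1))).

So m_A(x) = x(x - 1).

m_A(x) = x(x - 1)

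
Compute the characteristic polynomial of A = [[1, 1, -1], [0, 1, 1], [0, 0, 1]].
xI - A = [[x - 1, -1, 1], [0, x - 1, -1], [0, 0, x - 1]].

Expanding det(xI - A) along the first row:
det(xI - A) = + (x - 1)·det([[x - 1, -1], [0, x - 1]]) - (-1)·det([[0, -1], [0, x - 1]]) + (1)·det([[0, x - 1], [0, 0]]).

Evaluating gives χ_A(x) = x^3 - 3x^2 + 3x - 1 = (x - 1)^3.

χ_A(x) = (x - 1)^3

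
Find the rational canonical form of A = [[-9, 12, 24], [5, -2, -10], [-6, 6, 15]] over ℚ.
R = [[3, 0, 0], [0, 0, 6], [0, 1, 1]]

The invariant factors of A (the non-unit diagonal entries of the Smith normal form of xI - A over ℚ[x]) are x - 3, (x - 3)(x + 2), each dividing the next. The characteristic polynomial is their product, (x - 3)^2(x + 2).

The rational canonical form is the block-diagonal matrix of companion matrices C(f_i):
R = [[3, 0, 0], [0, 0, 6], [0, 1, 1]].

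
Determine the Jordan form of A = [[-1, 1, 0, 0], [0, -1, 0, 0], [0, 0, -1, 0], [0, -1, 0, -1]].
The characteristic polynomial is det(xI - A) = (x + 1)^4, so the eigenvalues are -1 (algebraic multiplicity 4).

For λ = -1: rank(A + I) = 1, rank((A + I)^2) = 0. The eigenspace has dimension 4 - 1 = 3, so there are 3 Jordan blocks; the rank sequence gives block sizes [2, 1, 1].

Assembling the blocks gives the Jordan form J above.

J = [[-1, 1, 0, 0], [0, -1, 0, 0], [0, 0, -1, 0], [0, 0, 0, -1]]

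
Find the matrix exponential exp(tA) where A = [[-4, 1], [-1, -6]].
e^{tA} = [[(t + 1)*e^{-5*t}, t*e^{-5*t}], [-t*e^{-5*t}, (1 - t)*e^{-5*t}]]

A has Jordan form J = [[-5, 1], [0, -5]] with A = PJP^{-1}, so e^{tA} = P e^{tJ} P^{-1}.

For a Jordan block J_k(λ), e^{tJ_k(λ)} = e^{λt} · (I + tN + t^2 N^2/2! + ... + t^{k-1} N^{k-1}/(k-1)!) where N is the nilpotent superdiagonal part.

Assembling the blocks and conjugating back gives the entries of e^{tA} as shown above.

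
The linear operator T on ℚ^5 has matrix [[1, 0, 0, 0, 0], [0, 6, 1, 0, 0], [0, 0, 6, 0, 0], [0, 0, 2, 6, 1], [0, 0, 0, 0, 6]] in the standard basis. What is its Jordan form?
J = [[1, 0, 0, 0, 0], [0, 6, 1, 0, 0], [0, 0, 6, 0, 0], [0, 0, 0, 6, 1], [0, 0, 0, 0, 6]]

The characteristic polynomial is det(xI - A) = (x - 6)^4(x - 1), so the eigenvalues are 1 (algebraic multiplicity 1), 6 (algebraic multiplicity 4).

For λ = 1: algebraic multiplicity 1 gives one 1×1 block.

For λ = 6: rank(A - 6I) = 3, rank((A - 6I)^2) = 1. The eigenspace has dimension 5 - 3 = 2, so there are 2 Jordan blocks; the rank sequence gives block sizes [2, 2].

Assembling the blocks gives the Jordan form J above.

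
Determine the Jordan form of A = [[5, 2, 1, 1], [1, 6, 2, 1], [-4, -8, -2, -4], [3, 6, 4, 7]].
The characteristic polynomial is det(xI - A) = (x - 4)^4, so the eigenvalues are 4 (algebraic multiplicity 4).

For λ = 4: rank(A - 4I) = 2, rank((A - 4I)^2) = 1, rank((A - 4I)^3) = 0. The eigenspace has dimension 4 - 2 = 2, so there are 2 Jordan blocks; the rank sequence gives block sizes [3, 1].

Assembling the blocks gives the Jordan form J above.

J = [[4, 1, 0, 0], [0, 4, 1, 0], [0, 0, 4, 0], [0, 0, 0, 4]]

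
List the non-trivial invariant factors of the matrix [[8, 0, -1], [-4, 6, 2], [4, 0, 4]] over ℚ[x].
The Jordan structure of A has elementary divisors (x - 6)^2, (x - 6). Arranging the block sizes at each eigenvalue in decreasing order and taking row products gives the invariant factors.

Invariant factors (smallest first, each dividing the next): x - 6, (x - 6)^2.

Check: the last factor (x - 6)^2 is the minimal polynomial, and the product (x - 6)^3 is the characteristic polynomial.

x - 6, (x - 6)^2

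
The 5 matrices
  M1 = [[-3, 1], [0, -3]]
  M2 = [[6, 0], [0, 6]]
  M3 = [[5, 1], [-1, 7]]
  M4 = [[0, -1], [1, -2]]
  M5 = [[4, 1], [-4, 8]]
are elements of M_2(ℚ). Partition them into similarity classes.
4 classes: {M1}, {M2}, {M3, M5}, {M4}

Characteristic polynomials: χ_{M1} = (x + 3)^2, χ_{M2} = (x - 6)^2, χ_{M3} = (x - 6)^2, χ_{M4} = (x + 1)^2, χ_{M5} = (x - 6)^2.

{M1}: invariant factors (x + 3)^2.

{M2}: invariant factors x - 6, x - 6.

{M3, M5}: invariant factors (x - 6)^2.

{M4}: invariant factors (x + 1)^2.

Matrices are similar if and only if their invariant-factor lists agree; the partition into similarity classes is {M1}, {M2}, {M3, M5}, {M4}.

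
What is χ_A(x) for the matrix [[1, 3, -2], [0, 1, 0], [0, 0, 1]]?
χ_A(x) = (x - 1)^3

xI - A = [[x - 1, -3, 2], [0, x - 1, 0], [0, 0, x - 1]].

Expanding det(xI - A) along the first row:
det(xI - A) = + (x - 1)·det([[x - 1, 0], [0, x - 1]]) - (-3)·det([[0, 0], [0, x - 1]]) + (2)·det([[0, x - 1], [0, 0]]).

Evaluating gives χ_A(x) = x^3 - 3x^2 + 3x - 1 = (x - 1)^3.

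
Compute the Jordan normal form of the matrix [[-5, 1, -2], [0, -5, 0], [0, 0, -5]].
J = [[-5, 1, 0], [0, -5, 0], [0, 0, -5]]

The characteristic polynomial is det(xI - A) = (x + 5)^3, so the eigenvalues are -5 (algebraic multiplicity 3).

For λ = -5: rank(A + 5I) = 1, rank((A + 5I)^2) = 0. The eigenspace has dimension 3 - 1 = 2, so there are 2 Jordan blocks; the rank sequence gives block sizes [2, 1].

Assembling the blocks gives the Jordan form J above.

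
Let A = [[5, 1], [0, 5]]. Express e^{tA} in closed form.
e^{tA} = [[e^{5*t}, t*e^{5*t}], [0, e^{5*t}]]

A has Jordan form J = [[5, 1], [0, 5]] with A = PJP^{-1}, so e^{tA} = P e^{tJ} P^{-1}.

For a Jordan block J_k(λ), e^{tJ_k(λ)} = e^{λt} · (I + tN + t^2 N^2/2! + ... + t^{k-1} N^{k-1}/(k-1)!) where N is the nilpotent superdiagonal part.

Assembling the blocks and conjugating back gives the entries of e^{tA} as shown above.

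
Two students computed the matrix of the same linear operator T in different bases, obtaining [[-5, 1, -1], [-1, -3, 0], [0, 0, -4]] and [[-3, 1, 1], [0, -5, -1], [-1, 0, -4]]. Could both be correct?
Two matrices over a field are similar if and only if they have the same invariant factors.

Both A and B have characteristic polynomial (x + 4)^3 and minimal polynomial (x + 4)^3. Computing further, both have invariant factors (x + 4)^3. Hence A and B are similar.

Yes.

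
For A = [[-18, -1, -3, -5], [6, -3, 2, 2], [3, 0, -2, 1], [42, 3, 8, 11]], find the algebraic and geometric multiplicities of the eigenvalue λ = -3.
The characteristic polynomial is (x + 3)^4, so the factor x + 3 appears with exponent 4: the algebraic multiplicity is 4.

rank(A + 3I) = 2, so the eigenspace has dimension 4 - 2 = 2: the geometric multiplicity is 2.

Since 2 < 4, A is not diagonalizable.

algebraic multiplicity 4, geometric multiplicity 2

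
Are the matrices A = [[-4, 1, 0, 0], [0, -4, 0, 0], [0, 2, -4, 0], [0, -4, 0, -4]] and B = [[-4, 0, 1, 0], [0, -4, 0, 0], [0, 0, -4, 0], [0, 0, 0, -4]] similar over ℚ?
Two matrices over a field are similar if and only if they have the same invariant factors.

Both A and B have characteristic polynomial (x + 4)^4 and minimal polynomial (x + 4)^2. Computing further, both have invariant factors x + 4, x + 4, (x + 4)^2. Hence A and B are similar.

Yes.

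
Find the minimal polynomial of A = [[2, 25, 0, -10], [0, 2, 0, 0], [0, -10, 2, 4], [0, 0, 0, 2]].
m_A(x) = (x - 2)^2

The characteristic polynomial factors as (x - 2)^4. The minimal polynomial is ∏(x - λ)^{k_λ} where k_λ is the size of the largest Jordan block at λ.

For λ = 2: rank(A - 2I) = 1, and the largest Jordan block has size 2 (the smallest k with rank((A - 2I)^k) = rank((A - 2I)^(k+1))).

So m_A(x) = (x - 2)^2.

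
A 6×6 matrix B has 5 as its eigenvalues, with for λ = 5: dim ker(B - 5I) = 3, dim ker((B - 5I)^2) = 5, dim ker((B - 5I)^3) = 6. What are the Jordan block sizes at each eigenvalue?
Jordan blocks: (5, 3), (5, 2), (5, 1)

λ = 5: successive nullity increments [3, 2, 1] count blocks of size ≥ k; block sizes are [3, 2, 1].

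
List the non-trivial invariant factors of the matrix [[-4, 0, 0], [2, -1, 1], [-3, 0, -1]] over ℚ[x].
The Jordan structure of A has elementary divisors (x + 4), (x + 1)^2. Arranging the block sizes at each eigenvalue in decreasing order and taking row products gives the invariant factors.

Invariant factors (smallest first, each dividing the next): (x + 1)^2(x + 4).

Check: the last factor (x + 1)^2(x + 4) is the minimal polynomial, and the product (x + 1)^2(x + 4) is the characteristic polynomial.

(x + 1)^2(x + 4)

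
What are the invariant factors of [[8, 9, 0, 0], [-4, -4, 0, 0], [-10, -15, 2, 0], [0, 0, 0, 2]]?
The Jordan structure of A has elementary divisors (x - 2)^2, (x - 2), (x - 2). Arranging the block sizes at each eigenvalue in decreasing order and taking row products gives the invariant factors.

Invariant factors (smallest first, each dividing the next): x - 2, x - 2, (x - 2)^2.

Check: the last factor (x - 2)^2 is the minimal polynomial, and the product (x - 2)^4 is the characteristic polynomial.

x - 2, x - 2, (x - 2)^2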